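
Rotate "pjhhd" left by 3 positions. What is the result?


Input: "pjhhd", rotate left by 3
First 3 characters: "pjh"
Remaining characters: "hd"
Concatenate remaining + first: "hd" + "pjh" = "hdpjh"

hdpjh


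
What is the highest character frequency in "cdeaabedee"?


Input: cdeaabedee
Character counts:
  'a': 2
  'b': 1
  'c': 1
  'd': 2
  'e': 4
Maximum frequency: 4

4


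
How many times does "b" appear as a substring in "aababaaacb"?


Searching for "b" in "aababaaacb"
Scanning each position:
  Position 0: "a" => no
  Position 1: "a" => no
  Position 2: "b" => MATCH
  Position 3: "a" => no
  Position 4: "b" => MATCH
  Position 5: "a" => no
  Position 6: "a" => no
  Position 7: "a" => no
  Position 8: "c" => no
  Position 9: "b" => MATCH
Total occurrences: 3

3


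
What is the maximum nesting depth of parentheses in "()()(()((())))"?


Input: "()()(()((())))"
Tracking depth:
  Position 0 '(': depth becomes 1
  Position 1 ')': depth becomes 0
  Position 2 '(': depth becomes 1
  Position 3 ')': depth becomes 0
  Position 4 '(': depth becomes 1
  Position 5 '(': depth becomes 2
  Position 6 ')': depth becomes 1
  Position 7 '(': depth becomes 2
  Position 8 '(': depth becomes 3
  Position 9 '(': depth becomes 4
  Position 10 ')': depth becomes 3
  Position 11 ')': depth becomes 2
  Position 12 ')': depth becomes 1
  Position 13 ')': depth becomes 0
Maximum depth reached: 4

4


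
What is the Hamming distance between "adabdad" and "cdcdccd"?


Comparing "adabdad" and "cdcdccd" position by position:
  Position 0: 'a' vs 'c' => differ
  Position 1: 'd' vs 'd' => same
  Position 2: 'a' vs 'c' => differ
  Position 3: 'b' vs 'd' => differ
  Position 4: 'd' vs 'c' => differ
  Position 5: 'a' vs 'c' => differ
  Position 6: 'd' vs 'd' => same
Total differences (Hamming distance): 5

5


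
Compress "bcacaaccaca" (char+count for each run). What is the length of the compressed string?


Input: bcacaaccaca
Runs:
  'b' x 1 => "b1"
  'c' x 1 => "c1"
  'a' x 1 => "a1"
  'c' x 1 => "c1"
  'a' x 2 => "a2"
  'c' x 2 => "c2"
  'a' x 1 => "a1"
  'c' x 1 => "c1"
  'a' x 1 => "a1"
Compressed: "b1c1a1c1a2c2a1c1a1"
Compressed length: 18

18


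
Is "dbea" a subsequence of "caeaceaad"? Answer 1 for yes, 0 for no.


Check if "dbea" is a subsequence of "caeaceaad"
Greedy scan:
  Position 0 ('c'): no match needed
  Position 1 ('a'): no match needed
  Position 2 ('e'): no match needed
  Position 3 ('a'): no match needed
  Position 4 ('c'): no match needed
  Position 5 ('e'): no match needed
  Position 6 ('a'): no match needed
  Position 7 ('a'): no match needed
  Position 8 ('d'): matches sub[0] = 'd'
Only matched 1/4 characters => not a subsequence

0


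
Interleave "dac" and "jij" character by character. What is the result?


Interleaving "dac" and "jij":
  Position 0: 'd' from first, 'j' from second => "dj"
  Position 1: 'a' from first, 'i' from second => "ai"
  Position 2: 'c' from first, 'j' from second => "cj"
Result: djaicj

djaicj


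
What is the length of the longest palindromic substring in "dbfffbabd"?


Input: "dbfffbabd"
Checking substrings for palindromes:
  [1:6] "bfffb" (len 5) => palindrome
  [2:5] "fff" (len 3) => palindrome
  [5:8] "bab" (len 3) => palindrome
  [2:4] "ff" (len 2) => palindrome
  [3:5] "ff" (len 2) => palindrome
Longest palindromic substring: "bfffb" with length 5

5


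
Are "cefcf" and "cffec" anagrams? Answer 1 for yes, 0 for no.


Strings: "cefcf", "cffec"
Sorted first:  cceff
Sorted second: cceff
Sorted forms match => anagrams

1


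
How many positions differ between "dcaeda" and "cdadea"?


Comparing "dcaeda" and "cdadea" position by position:
  Position 0: 'd' vs 'c' => DIFFER
  Position 1: 'c' vs 'd' => DIFFER
  Position 2: 'a' vs 'a' => same
  Position 3: 'e' vs 'd' => DIFFER
  Position 4: 'd' vs 'e' => DIFFER
  Position 5: 'a' vs 'a' => same
Positions that differ: 4

4


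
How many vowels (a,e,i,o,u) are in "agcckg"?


Input: agcckg
Checking each character:
  'a' at position 0: vowel (running total: 1)
  'g' at position 1: consonant
  'c' at position 2: consonant
  'c' at position 3: consonant
  'k' at position 4: consonant
  'g' at position 5: consonant
Total vowels: 1

1


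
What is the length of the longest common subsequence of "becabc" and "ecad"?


LCS of "becabc" and "ecad"
DP table:
           e    c    a    d
      0    0    0    0    0
  b   0    0    0    0    0
  e   0    1    1    1    1
  c   0    1    2    2    2
  a   0    1    2    3    3
  b   0    1    2    3    3
  c   0    1    2    3    3
LCS length = dp[6][4] = 3

3


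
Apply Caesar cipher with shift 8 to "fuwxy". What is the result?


Caesar cipher: shift "fuwxy" by 8
  'f' (pos 5) + 8 = pos 13 = 'n'
  'u' (pos 20) + 8 = pos 2 = 'c'
  'w' (pos 22) + 8 = pos 4 = 'e'
  'x' (pos 23) + 8 = pos 5 = 'f'
  'y' (pos 24) + 8 = pos 6 = 'g'
Result: ncefg

ncefg


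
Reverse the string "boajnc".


Input: boajnc
Reading characters right to left:
  Position 5: 'c'
  Position 4: 'n'
  Position 3: 'j'
  Position 2: 'a'
  Position 1: 'o'
  Position 0: 'b'
Reversed: cnjaob

cnjaob


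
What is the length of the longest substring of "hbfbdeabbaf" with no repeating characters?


Input: "hbfbdeabbaf"
Sliding window (track last position of each char):
  Position 0 ('h'): window [0,0] length 1 -- new best
  Position 1 ('b'): window [0,1] length 2 -- new best
  Position 2 ('f'): window [0,2] length 3 -- new best
  Position 3 ('b'): repeat (last at 1), move window start to 2
  Position 3 ('b'): window [2,3] length 2
  Position 4 ('d'): window [2,4] length 3
  Position 5 ('e'): window [2,5] length 4 -- new best
  Position 6 ('a'): window [2,6] length 5 -- new best
  Position 7 ('b'): repeat (last at 3), move window start to 4
  Position 7 ('b'): window [4,7] length 4
  Position 8 ('b'): repeat (last at 7), move window start to 8
  Position 8 ('b'): window [8,8] length 1
  Position 9 ('a'): window [8,9] length 2
  Position 10 ('f'): window [8,10] length 3
Longest substring with no repeats: "fbdea" with length 5

5


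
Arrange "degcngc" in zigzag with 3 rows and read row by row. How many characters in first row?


Zigzag "degcngc" into 3 rows:
Placing characters:
  'd' => row 0
  'e' => row 1
  'g' => row 2
  'c' => row 1
  'n' => row 0
  'g' => row 1
  'c' => row 2
Rows:
  Row 0: "dn"
  Row 1: "ecg"
  Row 2: "gc"
First row length: 2

2


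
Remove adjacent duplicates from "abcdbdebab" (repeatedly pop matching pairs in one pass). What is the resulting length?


Input: abcdbdebab
Stack-based adjacent duplicate removal:
  Read 'a': push. Stack: a
  Read 'b': push. Stack: ab
  Read 'c': push. Stack: abc
  Read 'd': push. Stack: abcd
  Read 'b': push. Stack: abcdb
  Read 'd': push. Stack: abcdbd
  Read 'e': push. Stack: abcdbde
  Read 'b': push. Stack: abcdbdeb
  Read 'a': push. Stack: abcdbdeba
  Read 'b': push. Stack: abcdbdebab
Final stack: "abcdbdebab" (length 10)

10


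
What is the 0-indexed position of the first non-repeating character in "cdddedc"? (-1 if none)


Input: cdddedc
Character frequencies:
  'c': 2
  'd': 4
  'e': 1
Scanning left to right for freq == 1:
  Position 0 ('c'): freq=2, skip
  Position 1 ('d'): freq=4, skip
  Position 2 ('d'): freq=4, skip
  Position 3 ('d'): freq=4, skip
  Position 4 ('e'): unique! => answer = 4

4


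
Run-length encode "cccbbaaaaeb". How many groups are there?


Input: cccbbaaaaeb
Scanning for consecutive runs:
  Group 1: 'c' x 3 (positions 0-2)
  Group 2: 'b' x 2 (positions 3-4)
  Group 3: 'a' x 4 (positions 5-8)
  Group 4: 'e' x 1 (positions 9-9)
  Group 5: 'b' x 1 (positions 10-10)
Total groups: 5

5


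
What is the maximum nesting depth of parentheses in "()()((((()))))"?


Input: "()()((((()))))"
Tracking depth:
  Position 0 '(': depth becomes 1
  Position 1 ')': depth becomes 0
  Position 2 '(': depth becomes 1
  Position 3 ')': depth becomes 0
  Position 4 '(': depth becomes 1
  Position 5 '(': depth becomes 2
  Position 6 '(': depth becomes 3
  Position 7 '(': depth becomes 4
  Position 8 '(': depth becomes 5
  Position 9 ')': depth becomes 4
  Position 10 ')': depth becomes 3
  Position 11 ')': depth becomes 2
  Position 12 ')': depth becomes 1
  Position 13 ')': depth becomes 0
Maximum depth reached: 5

5


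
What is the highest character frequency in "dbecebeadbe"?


Input: dbecebeadbe
Character counts:
  'a': 1
  'b': 3
  'c': 1
  'd': 2
  'e': 4
Maximum frequency: 4

4


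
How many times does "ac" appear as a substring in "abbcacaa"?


Searching for "ac" in "abbcacaa"
Scanning each position:
  Position 0: "ab" => no
  Position 1: "bb" => no
  Position 2: "bc" => no
  Position 3: "ca" => no
  Position 4: "ac" => MATCH
  Position 5: "ca" => no
  Position 6: "aa" => no
Total occurrences: 1

1


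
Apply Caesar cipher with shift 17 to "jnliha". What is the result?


Caesar cipher: shift "jnliha" by 17
  'j' (pos 9) + 17 = pos 0 = 'a'
  'n' (pos 13) + 17 = pos 4 = 'e'
  'l' (pos 11) + 17 = pos 2 = 'c'
  'i' (pos 8) + 17 = pos 25 = 'z'
  'h' (pos 7) + 17 = pos 24 = 'y'
  'a' (pos 0) + 17 = pos 17 = 'r'
Result: aeczyr

aeczyr


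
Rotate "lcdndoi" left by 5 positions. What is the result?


Input: "lcdndoi", rotate left by 5
First 5 characters: "lcdnd"
Remaining characters: "oi"
Concatenate remaining + first: "oi" + "lcdnd" = "oilcdnd"

oilcdnd


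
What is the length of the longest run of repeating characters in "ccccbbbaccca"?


Input: "ccccbbbaccca"
Scanning for longest run:
  Position 1 ('c'): continues run of 'c', length=2
  Position 2 ('c'): continues run of 'c', length=3
  Position 3 ('c'): continues run of 'c', length=4
  Position 4 ('b'): new char, reset run to 1
  Position 5 ('b'): continues run of 'b', length=2
  Position 6 ('b'): continues run of 'b', length=3
  Position 7 ('a'): new char, reset run to 1
  Position 8 ('c'): new char, reset run to 1
  Position 9 ('c'): continues run of 'c', length=2
  Position 10 ('c'): continues run of 'c', length=3
  Position 11 ('a'): new char, reset run to 1
Longest run: 'c' with length 4

4


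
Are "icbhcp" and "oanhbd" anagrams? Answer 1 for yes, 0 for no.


Strings: "icbhcp", "oanhbd"
Sorted first:  bcchip
Sorted second: abdhno
Differ at position 0: 'b' vs 'a' => not anagrams

0


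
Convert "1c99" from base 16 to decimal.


Input: "1c99" in base 16
Positional expansion:
  Digit '1' (value 1) x 16^3 = 4096
  Digit 'c' (value 12) x 16^2 = 3072
  Digit '9' (value 9) x 16^1 = 144
  Digit '9' (value 9) x 16^0 = 9
Sum = 7321

7321


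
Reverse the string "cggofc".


Input: cggofc
Reading characters right to left:
  Position 5: 'c'
  Position 4: 'f'
  Position 3: 'o'
  Position 2: 'g'
  Position 1: 'g'
  Position 0: 'c'
Reversed: cfoggc

cfoggc


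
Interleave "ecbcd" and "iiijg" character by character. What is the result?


Interleaving "ecbcd" and "iiijg":
  Position 0: 'e' from first, 'i' from second => "ei"
  Position 1: 'c' from first, 'i' from second => "ci"
  Position 2: 'b' from first, 'i' from second => "bi"
  Position 3: 'c' from first, 'j' from second => "cj"
  Position 4: 'd' from first, 'g' from second => "dg"
Result: eicibicjdg

eicibicjdg


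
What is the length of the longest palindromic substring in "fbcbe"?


Input: "fbcbe"
Checking substrings for palindromes:
  [1:4] "bcb" (len 3) => palindrome
Longest palindromic substring: "bcb" with length 3

3


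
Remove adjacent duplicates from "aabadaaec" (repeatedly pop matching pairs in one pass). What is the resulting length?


Input: aabadaaec
Stack-based adjacent duplicate removal:
  Read 'a': push. Stack: a
  Read 'a': matches stack top 'a' => pop. Stack: (empty)
  Read 'b': push. Stack: b
  Read 'a': push. Stack: ba
  Read 'd': push. Stack: bad
  Read 'a': push. Stack: bada
  Read 'a': matches stack top 'a' => pop. Stack: bad
  Read 'e': push. Stack: bade
  Read 'c': push. Stack: badec
Final stack: "badec" (length 5)

5


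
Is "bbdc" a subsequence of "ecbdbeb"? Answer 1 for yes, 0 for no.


Check if "bbdc" is a subsequence of "ecbdbeb"
Greedy scan:
  Position 0 ('e'): no match needed
  Position 1 ('c'): no match needed
  Position 2 ('b'): matches sub[0] = 'b'
  Position 3 ('d'): no match needed
  Position 4 ('b'): matches sub[1] = 'b'
  Position 5 ('e'): no match needed
  Position 6 ('b'): no match needed
Only matched 2/4 characters => not a subsequence

0


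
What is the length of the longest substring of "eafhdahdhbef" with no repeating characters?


Input: "eafhdahdhbef"
Sliding window (track last position of each char):
  Position 0 ('e'): window [0,0] length 1 -- new best
  Position 1 ('a'): window [0,1] length 2 -- new best
  Position 2 ('f'): window [0,2] length 3 -- new best
  Position 3 ('h'): window [0,3] length 4 -- new best
  Position 4 ('d'): window [0,4] length 5 -- new best
  Position 5 ('a'): repeat (last at 1), move window start to 2
  Position 5 ('a'): window [2,5] length 4
  Position 6 ('h'): repeat (last at 3), move window start to 4
  Position 6 ('h'): window [4,6] length 3
  Position 7 ('d'): repeat (last at 4), move window start to 5
  Position 7 ('d'): window [5,7] length 3
  Position 8 ('h'): repeat (last at 6), move window start to 7
  Position 8 ('h'): window [7,8] length 2
  Position 9 ('b'): window [7,9] length 3
  Position 10 ('e'): window [7,10] length 4
  Position 11 ('f'): window [7,11] length 5
Longest substring with no repeats: "eafhd" with length 5

5


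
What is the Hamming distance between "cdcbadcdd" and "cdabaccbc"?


Comparing "cdcbadcdd" and "cdabaccbc" position by position:
  Position 0: 'c' vs 'c' => same
  Position 1: 'd' vs 'd' => same
  Position 2: 'c' vs 'a' => differ
  Position 3: 'b' vs 'b' => same
  Position 4: 'a' vs 'a' => same
  Position 5: 'd' vs 'c' => differ
  Position 6: 'c' vs 'c' => same
  Position 7: 'd' vs 'b' => differ
  Position 8: 'd' vs 'c' => differ
Total differences (Hamming distance): 4

4


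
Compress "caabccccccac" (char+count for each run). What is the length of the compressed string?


Input: caabccccccac
Runs:
  'c' x 1 => "c1"
  'a' x 2 => "a2"
  'b' x 1 => "b1"
  'c' x 6 => "c6"
  'a' x 1 => "a1"
  'c' x 1 => "c1"
Compressed: "c1a2b1c6a1c1"
Compressed length: 12

12


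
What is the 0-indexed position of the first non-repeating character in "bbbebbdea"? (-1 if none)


Input: bbbebbdea
Character frequencies:
  'a': 1
  'b': 5
  'd': 1
  'e': 2
Scanning left to right for freq == 1:
  Position 0 ('b'): freq=5, skip
  Position 1 ('b'): freq=5, skip
  Position 2 ('b'): freq=5, skip
  Position 3 ('e'): freq=2, skip
  Position 4 ('b'): freq=5, skip
  Position 5 ('b'): freq=5, skip
  Position 6 ('d'): unique! => answer = 6

6


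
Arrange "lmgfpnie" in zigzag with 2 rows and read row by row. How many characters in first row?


Zigzag "lmgfpnie" into 2 rows:
Placing characters:
  'l' => row 0
  'm' => row 1
  'g' => row 0
  'f' => row 1
  'p' => row 0
  'n' => row 1
  'i' => row 0
  'e' => row 1
Rows:
  Row 0: "lgpi"
  Row 1: "mfne"
First row length: 4

4


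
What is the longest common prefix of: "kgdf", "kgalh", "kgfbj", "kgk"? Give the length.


Words: kgdf, kgalh, kgfbj, kgk
  Position 0: all 'k' => match
  Position 1: all 'g' => match
  Position 2: ('d', 'a', 'f', 'k') => mismatch, stop
LCP = "kg" (length 2)

2


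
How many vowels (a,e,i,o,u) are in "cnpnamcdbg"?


Input: cnpnamcdbg
Checking each character:
  'c' at position 0: consonant
  'n' at position 1: consonant
  'p' at position 2: consonant
  'n' at position 3: consonant
  'a' at position 4: vowel (running total: 1)
  'm' at position 5: consonant
  'c' at position 6: consonant
  'd' at position 7: consonant
  'b' at position 8: consonant
  'g' at position 9: consonant
Total vowels: 1

1


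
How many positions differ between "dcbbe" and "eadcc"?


Comparing "dcbbe" and "eadcc" position by position:
  Position 0: 'd' vs 'e' => DIFFER
  Position 1: 'c' vs 'a' => DIFFER
  Position 2: 'b' vs 'd' => DIFFER
  Position 3: 'b' vs 'c' => DIFFER
  Position 4: 'e' vs 'c' => DIFFER
Positions that differ: 5

5


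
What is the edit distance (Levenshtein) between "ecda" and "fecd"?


Computing edit distance: "ecda" -> "fecd"
DP table:
           f    e    c    d
      0    1    2    3    4
  e   1    1    1    2    3
  c   2    2    2    1    2
  d   3    3    3    2    1
  a   4    4    4    3    2
Edit distance = dp[4][4] = 2

2


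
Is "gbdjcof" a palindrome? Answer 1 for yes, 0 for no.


Input: gbdjcof
Reversed: focjdbg
  Compare pos 0 ('g') with pos 6 ('f'): MISMATCH
  Compare pos 1 ('b') with pos 5 ('o'): MISMATCH
  Compare pos 2 ('d') with pos 4 ('c'): MISMATCH
Result: not a palindrome

0


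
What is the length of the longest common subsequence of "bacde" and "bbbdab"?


LCS of "bacde" and "bbbdab"
DP table:
           b    b    b    d    a    b
      0    0    0    0    0    0    0
  b   0    1    1    1    1    1    1
  a   0    1    1    1    1    2    2
  c   0    1    1    1    1    2    2
  d   0    1    1    1    2    2    2
  e   0    1    1    1    2    2    2
LCS length = dp[5][6] = 2

2


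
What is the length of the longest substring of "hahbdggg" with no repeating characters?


Input: "hahbdggg"
Sliding window (track last position of each char):
  Position 0 ('h'): window [0,0] length 1 -- new best
  Position 1 ('a'): window [0,1] length 2 -- new best
  Position 2 ('h'): repeat (last at 0), move window start to 1
  Position 2 ('h'): window [1,2] length 2
  Position 3 ('b'): window [1,3] length 3 -- new best
  Position 4 ('d'): window [1,4] length 4 -- new best
  Position 5 ('g'): window [1,5] length 5 -- new best
  Position 6 ('g'): repeat (last at 5), move window start to 6
  Position 6 ('g'): window [6,6] length 1
  Position 7 ('g'): repeat (last at 6), move window start to 7
  Position 7 ('g'): window [7,7] length 1
Longest substring with no repeats: "ahbdg" with length 5

5


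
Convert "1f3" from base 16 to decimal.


Input: "1f3" in base 16
Positional expansion:
  Digit '1' (value 1) x 16^2 = 256
  Digit 'f' (value 15) x 16^1 = 240
  Digit '3' (value 3) x 16^0 = 3
Sum = 499

499


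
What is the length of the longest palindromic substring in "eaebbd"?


Input: "eaebbd"
Checking substrings for palindromes:
  [0:3] "eae" (len 3) => palindrome
  [3:5] "bb" (len 2) => palindrome
Longest palindromic substring: "eae" with length 3

3


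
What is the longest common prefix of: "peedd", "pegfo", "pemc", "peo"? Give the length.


Words: peedd, pegfo, pemc, peo
  Position 0: all 'p' => match
  Position 1: all 'e' => match
  Position 2: ('e', 'g', 'm', 'o') => mismatch, stop
LCP = "pe" (length 2)

2


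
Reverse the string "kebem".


Input: kebem
Reading characters right to left:
  Position 4: 'm'
  Position 3: 'e'
  Position 2: 'b'
  Position 1: 'e'
  Position 0: 'k'
Reversed: mebek

mebek


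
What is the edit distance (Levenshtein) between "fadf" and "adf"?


Computing edit distance: "fadf" -> "adf"
DP table:
           a    d    f
      0    1    2    3
  f   1    1    2    2
  a   2    1    2    3
  d   3    2    1    2
  f   4    3    2    1
Edit distance = dp[4][3] = 1

1


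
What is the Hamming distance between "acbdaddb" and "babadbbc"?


Comparing "acbdaddb" and "babadbbc" position by position:
  Position 0: 'a' vs 'b' => differ
  Position 1: 'c' vs 'a' => differ
  Position 2: 'b' vs 'b' => same
  Position 3: 'd' vs 'a' => differ
  Position 4: 'a' vs 'd' => differ
  Position 5: 'd' vs 'b' => differ
  Position 6: 'd' vs 'b' => differ
  Position 7: 'b' vs 'c' => differ
Total differences (Hamming distance): 7

7


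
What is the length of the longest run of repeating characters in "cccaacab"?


Input: "cccaacab"
Scanning for longest run:
  Position 1 ('c'): continues run of 'c', length=2
  Position 2 ('c'): continues run of 'c', length=3
  Position 3 ('a'): new char, reset run to 1
  Position 4 ('a'): continues run of 'a', length=2
  Position 5 ('c'): new char, reset run to 1
  Position 6 ('a'): new char, reset run to 1
  Position 7 ('b'): new char, reset run to 1
Longest run: 'c' with length 3

3


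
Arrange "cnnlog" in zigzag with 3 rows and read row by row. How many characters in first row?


Zigzag "cnnlog" into 3 rows:
Placing characters:
  'c' => row 0
  'n' => row 1
  'n' => row 2
  'l' => row 1
  'o' => row 0
  'g' => row 1
Rows:
  Row 0: "co"
  Row 1: "nlg"
  Row 2: "n"
First row length: 2

2


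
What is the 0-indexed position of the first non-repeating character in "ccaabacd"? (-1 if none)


Input: ccaabacd
Character frequencies:
  'a': 3
  'b': 1
  'c': 3
  'd': 1
Scanning left to right for freq == 1:
  Position 0 ('c'): freq=3, skip
  Position 1 ('c'): freq=3, skip
  Position 2 ('a'): freq=3, skip
  Position 3 ('a'): freq=3, skip
  Position 4 ('b'): unique! => answer = 4

4


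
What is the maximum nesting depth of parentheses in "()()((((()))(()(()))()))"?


Input: "()()((((()))(()(()))()))"
Tracking depth:
  Position 0 '(': depth becomes 1
  Position 1 ')': depth becomes 0
  Position 2 '(': depth becomes 1
  Position 3 ')': depth becomes 0
  Position 4 '(': depth becomes 1
  Position 5 '(': depth becomes 2
  Position 6 '(': depth becomes 3
  Position 7 '(': depth becomes 4
  Position 8 '(': depth becomes 5
  Position 9 ')': depth becomes 4
  Position 10 ')': depth becomes 3
  Position 11 ')': depth becomes 2
  Position 12 '(': depth becomes 3
  Position 13 '(': depth becomes 4
  Position 14 ')': depth becomes 3
  Position 15 '(': depth becomes 4
  Position 16 '(': depth becomes 5
  Position 17 ')': depth becomes 4
  Position 18 ')': depth becomes 3
  Position 19 ')': depth becomes 2
  Position 20 '(': depth becomes 3
  Position 21 ')': depth becomes 2
  Position 22 ')': depth becomes 1
  Position 23 ')': depth becomes 0
Maximum depth reached: 5

5


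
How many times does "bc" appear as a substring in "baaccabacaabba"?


Searching for "bc" in "baaccabacaabba"
Scanning each position:
  Position 0: "ba" => no
  Position 1: "aa" => no
  Position 2: "ac" => no
  Position 3: "cc" => no
  Position 4: "ca" => no
  Position 5: "ab" => no
  Position 6: "ba" => no
  Position 7: "ac" => no
  Position 8: "ca" => no
  Position 9: "aa" => no
  Position 10: "ab" => no
  Position 11: "bb" => no
  Position 12: "ba" => no
Total occurrences: 0

0


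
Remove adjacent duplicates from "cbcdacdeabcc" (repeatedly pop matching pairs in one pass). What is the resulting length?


Input: cbcdacdeabcc
Stack-based adjacent duplicate removal:
  Read 'c': push. Stack: c
  Read 'b': push. Stack: cb
  Read 'c': push. Stack: cbc
  Read 'd': push. Stack: cbcd
  Read 'a': push. Stack: cbcda
  Read 'c': push. Stack: cbcdac
  Read 'd': push. Stack: cbcdacd
  Read 'e': push. Stack: cbcdacde
  Read 'a': push. Stack: cbcdacdea
  Read 'b': push. Stack: cbcdacdeab
  Read 'c': push. Stack: cbcdacdeabc
  Read 'c': matches stack top 'c' => pop. Stack: cbcdacdeab
Final stack: "cbcdacdeab" (length 10)

10


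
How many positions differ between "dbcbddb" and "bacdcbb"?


Comparing "dbcbddb" and "bacdcbb" position by position:
  Position 0: 'd' vs 'b' => DIFFER
  Position 1: 'b' vs 'a' => DIFFER
  Position 2: 'c' vs 'c' => same
  Position 3: 'b' vs 'd' => DIFFER
  Position 4: 'd' vs 'c' => DIFFER
  Position 5: 'd' vs 'b' => DIFFER
  Position 6: 'b' vs 'b' => same
Positions that differ: 5

5


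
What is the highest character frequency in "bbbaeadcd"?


Input: bbbaeadcd
Character counts:
  'a': 2
  'b': 3
  'c': 1
  'd': 2
  'e': 1
Maximum frequency: 3

3


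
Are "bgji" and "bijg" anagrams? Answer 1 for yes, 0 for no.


Strings: "bgji", "bijg"
Sorted first:  bgij
Sorted second: bgij
Sorted forms match => anagrams

1


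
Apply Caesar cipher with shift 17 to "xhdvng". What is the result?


Caesar cipher: shift "xhdvng" by 17
  'x' (pos 23) + 17 = pos 14 = 'o'
  'h' (pos 7) + 17 = pos 24 = 'y'
  'd' (pos 3) + 17 = pos 20 = 'u'
  'v' (pos 21) + 17 = pos 12 = 'm'
  'n' (pos 13) + 17 = pos 4 = 'e'
  'g' (pos 6) + 17 = pos 23 = 'x'
Result: oyumex

oyumex


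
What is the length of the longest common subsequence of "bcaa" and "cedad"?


LCS of "bcaa" and "cedad"
DP table:
           c    e    d    a    d
      0    0    0    0    0    0
  b   0    0    0    0    0    0
  c   0    1    1    1    1    1
  a   0    1    1    1    2    2
  a   0    1    1    1    2    2
LCS length = dp[4][5] = 2

2


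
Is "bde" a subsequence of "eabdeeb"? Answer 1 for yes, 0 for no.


Check if "bde" is a subsequence of "eabdeeb"
Greedy scan:
  Position 0 ('e'): no match needed
  Position 1 ('a'): no match needed
  Position 2 ('b'): matches sub[0] = 'b'
  Position 3 ('d'): matches sub[1] = 'd'
  Position 4 ('e'): matches sub[2] = 'e'
  Position 5 ('e'): no match needed
  Position 6 ('b'): no match needed
All 3 characters matched => is a subsequence

1


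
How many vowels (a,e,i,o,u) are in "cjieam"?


Input: cjieam
Checking each character:
  'c' at position 0: consonant
  'j' at position 1: consonant
  'i' at position 2: vowel (running total: 1)
  'e' at position 3: vowel (running total: 2)
  'a' at position 4: vowel (running total: 3)
  'm' at position 5: consonant
Total vowels: 3

3


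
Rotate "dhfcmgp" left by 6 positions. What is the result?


Input: "dhfcmgp", rotate left by 6
First 6 characters: "dhfcmg"
Remaining characters: "p"
Concatenate remaining + first: "p" + "dhfcmg" = "pdhfcmg"

pdhfcmg


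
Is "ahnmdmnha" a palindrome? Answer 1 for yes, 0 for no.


Input: ahnmdmnha
Reversed: ahnmdmnha
  Compare pos 0 ('a') with pos 8 ('a'): match
  Compare pos 1 ('h') with pos 7 ('h'): match
  Compare pos 2 ('n') with pos 6 ('n'): match
  Compare pos 3 ('m') with pos 5 ('m'): match
Result: palindrome

1


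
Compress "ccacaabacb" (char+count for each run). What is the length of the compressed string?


Input: ccacaabacb
Runs:
  'c' x 2 => "c2"
  'a' x 1 => "a1"
  'c' x 1 => "c1"
  'a' x 2 => "a2"
  'b' x 1 => "b1"
  'a' x 1 => "a1"
  'c' x 1 => "c1"
  'b' x 1 => "b1"
Compressed: "c2a1c1a2b1a1c1b1"
Compressed length: 16

16


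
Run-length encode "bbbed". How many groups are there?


Input: bbbed
Scanning for consecutive runs:
  Group 1: 'b' x 3 (positions 0-2)
  Group 2: 'e' x 1 (positions 3-3)
  Group 3: 'd' x 1 (positions 4-4)
Total groups: 3

3


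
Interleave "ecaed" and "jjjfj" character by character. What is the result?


Interleaving "ecaed" and "jjjfj":
  Position 0: 'e' from first, 'j' from second => "ej"
  Position 1: 'c' from first, 'j' from second => "cj"
  Position 2: 'a' from first, 'j' from second => "aj"
  Position 3: 'e' from first, 'f' from second => "ef"
  Position 4: 'd' from first, 'j' from second => "dj"
Result: ejcjajefdj

ejcjajefdj


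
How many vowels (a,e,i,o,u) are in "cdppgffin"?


Input: cdppgffin
Checking each character:
  'c' at position 0: consonant
  'd' at position 1: consonant
  'p' at position 2: consonant
  'p' at position 3: consonant
  'g' at position 4: consonant
  'f' at position 5: consonant
  'f' at position 6: consonant
  'i' at position 7: vowel (running total: 1)
  'n' at position 8: consonant
Total vowels: 1

1


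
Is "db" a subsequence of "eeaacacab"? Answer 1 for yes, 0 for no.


Check if "db" is a subsequence of "eeaacacab"
Greedy scan:
  Position 0 ('e'): no match needed
  Position 1 ('e'): no match needed
  Position 2 ('a'): no match needed
  Position 3 ('a'): no match needed
  Position 4 ('c'): no match needed
  Position 5 ('a'): no match needed
  Position 6 ('c'): no match needed
  Position 7 ('a'): no match needed
  Position 8 ('b'): no match needed
Only matched 0/2 characters => not a subsequence

0


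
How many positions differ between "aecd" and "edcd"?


Comparing "aecd" and "edcd" position by position:
  Position 0: 'a' vs 'e' => DIFFER
  Position 1: 'e' vs 'd' => DIFFER
  Position 2: 'c' vs 'c' => same
  Position 3: 'd' vs 'd' => same
Positions that differ: 2

2


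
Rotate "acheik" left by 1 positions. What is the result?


Input: "acheik", rotate left by 1
First 1 characters: "a"
Remaining characters: "cheik"
Concatenate remaining + first: "cheik" + "a" = "cheika"

cheika


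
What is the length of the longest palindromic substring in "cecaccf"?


Input: "cecaccf"
Checking substrings for palindromes:
  [0:3] "cec" (len 3) => palindrome
  [2:5] "cac" (len 3) => palindrome
  [4:6] "cc" (len 2) => palindrome
Longest palindromic substring: "cec" with length 3

3


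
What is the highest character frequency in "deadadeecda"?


Input: deadadeecda
Character counts:
  'a': 3
  'c': 1
  'd': 4
  'e': 3
Maximum frequency: 4

4


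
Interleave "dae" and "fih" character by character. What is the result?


Interleaving "dae" and "fih":
  Position 0: 'd' from first, 'f' from second => "df"
  Position 1: 'a' from first, 'i' from second => "ai"
  Position 2: 'e' from first, 'h' from second => "eh"
Result: dfaieh

dfaieh


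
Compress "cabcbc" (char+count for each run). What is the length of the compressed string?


Input: cabcbc
Runs:
  'c' x 1 => "c1"
  'a' x 1 => "a1"
  'b' x 1 => "b1"
  'c' x 1 => "c1"
  'b' x 1 => "b1"
  'c' x 1 => "c1"
Compressed: "c1a1b1c1b1c1"
Compressed length: 12

12


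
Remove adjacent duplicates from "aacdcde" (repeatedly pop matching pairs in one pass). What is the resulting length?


Input: aacdcde
Stack-based adjacent duplicate removal:
  Read 'a': push. Stack: a
  Read 'a': matches stack top 'a' => pop. Stack: (empty)
  Read 'c': push. Stack: c
  Read 'd': push. Stack: cd
  Read 'c': push. Stack: cdc
  Read 'd': push. Stack: cdcd
  Read 'e': push. Stack: cdcde
Final stack: "cdcde" (length 5)

5


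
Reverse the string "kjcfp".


Input: kjcfp
Reading characters right to left:
  Position 4: 'p'
  Position 3: 'f'
  Position 2: 'c'
  Position 1: 'j'
  Position 0: 'k'
Reversed: pfcjk

pfcjk


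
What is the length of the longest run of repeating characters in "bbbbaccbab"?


Input: "bbbbaccbab"
Scanning for longest run:
  Position 1 ('b'): continues run of 'b', length=2
  Position 2 ('b'): continues run of 'b', length=3
  Position 3 ('b'): continues run of 'b', length=4
  Position 4 ('a'): new char, reset run to 1
  Position 5 ('c'): new char, reset run to 1
  Position 6 ('c'): continues run of 'c', length=2
  Position 7 ('b'): new char, reset run to 1
  Position 8 ('a'): new char, reset run to 1
  Position 9 ('b'): new char, reset run to 1
Longest run: 'b' with length 4

4


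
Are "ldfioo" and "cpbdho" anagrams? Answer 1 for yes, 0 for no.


Strings: "ldfioo", "cpbdho"
Sorted first:  dfiloo
Sorted second: bcdhop
Differ at position 0: 'd' vs 'b' => not anagrams

0


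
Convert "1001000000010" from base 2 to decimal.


Input: "1001000000010" in base 2
Positional expansion:
  Digit '1' (value 1) x 2^12 = 4096
  Digit '0' (value 0) x 2^11 = 0
  Digit '0' (value 0) x 2^10 = 0
  Digit '1' (value 1) x 2^9 = 512
  Digit '0' (value 0) x 2^8 = 0
  Digit '0' (value 0) x 2^7 = 0
  Digit '0' (value 0) x 2^6 = 0
  Digit '0' (value 0) x 2^5 = 0
  Digit '0' (value 0) x 2^4 = 0
  Digit '0' (value 0) x 2^3 = 0
  Digit '0' (value 0) x 2^2 = 0
  Digit '1' (value 1) x 2^1 = 2
  Digit '0' (value 0) x 2^0 = 0
Sum = 4610

4610


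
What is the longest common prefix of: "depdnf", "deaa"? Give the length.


Words: depdnf, deaa
  Position 0: all 'd' => match
  Position 1: all 'e' => match
  Position 2: ('p', 'a') => mismatch, stop
LCP = "de" (length 2)

2


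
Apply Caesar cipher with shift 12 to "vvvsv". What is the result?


Caesar cipher: shift "vvvsv" by 12
  'v' (pos 21) + 12 = pos 7 = 'h'
  'v' (pos 21) + 12 = pos 7 = 'h'
  'v' (pos 21) + 12 = pos 7 = 'h'
  's' (pos 18) + 12 = pos 4 = 'e'
  'v' (pos 21) + 12 = pos 7 = 'h'
Result: hhheh

hhheh


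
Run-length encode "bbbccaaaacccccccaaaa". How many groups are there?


Input: bbbccaaaacccccccaaaa
Scanning for consecutive runs:
  Group 1: 'b' x 3 (positions 0-2)
  Group 2: 'c' x 2 (positions 3-4)
  Group 3: 'a' x 4 (positions 5-8)
  Group 4: 'c' x 7 (positions 9-15)
  Group 5: 'a' x 4 (positions 16-19)
Total groups: 5

5


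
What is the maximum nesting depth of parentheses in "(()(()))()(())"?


Input: "(()(()))()(())"
Tracking depth:
  Position 0 '(': depth becomes 1
  Position 1 '(': depth becomes 2
  Position 2 ')': depth becomes 1
  Position 3 '(': depth becomes 2
  Position 4 '(': depth becomes 3
  Position 5 ')': depth becomes 2
  Position 6 ')': depth becomes 1
  Position 7 ')': depth becomes 0
  Position 8 '(': depth becomes 1
  Position 9 ')': depth becomes 0
  Position 10 '(': depth becomes 1
  Position 11 '(': depth becomes 2
  Position 12 ')': depth becomes 1
  Position 13 ')': depth becomes 0
Maximum depth reached: 3

3


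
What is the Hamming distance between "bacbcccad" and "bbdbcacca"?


Comparing "bacbcccad" and "bbdbcacca" position by position:
  Position 0: 'b' vs 'b' => same
  Position 1: 'a' vs 'b' => differ
  Position 2: 'c' vs 'd' => differ
  Position 3: 'b' vs 'b' => same
  Position 4: 'c' vs 'c' => same
  Position 5: 'c' vs 'a' => differ
  Position 6: 'c' vs 'c' => same
  Position 7: 'a' vs 'c' => differ
  Position 8: 'd' vs 'a' => differ
Total differences (Hamming distance): 5

5


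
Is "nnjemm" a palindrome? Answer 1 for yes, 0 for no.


Input: nnjemm
Reversed: mmejnn
  Compare pos 0 ('n') with pos 5 ('m'): MISMATCH
  Compare pos 1 ('n') with pos 4 ('m'): MISMATCH
  Compare pos 2 ('j') with pos 3 ('e'): MISMATCH
Result: not a palindrome

0


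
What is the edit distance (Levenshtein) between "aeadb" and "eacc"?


Computing edit distance: "aeadb" -> "eacc"
DP table:
           e    a    c    c
      0    1    2    3    4
  a   1    1    1    2    3
  e   2    1    2    2    3
  a   3    2    1    2    3
  d   4    3    2    2    3
  b   5    4    3    3    3
Edit distance = dp[5][4] = 3

3


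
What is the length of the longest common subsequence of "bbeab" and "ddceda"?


LCS of "bbeab" and "ddceda"
DP table:
           d    d    c    e    d    a
      0    0    0    0    0    0    0
  b   0    0    0    0    0    0    0
  b   0    0    0    0    0    0    0
  e   0    0    0    0    1    1    1
  a   0    0    0    0    1    1    2
  b   0    0    0    0    1    1    2
LCS length = dp[5][6] = 2

2


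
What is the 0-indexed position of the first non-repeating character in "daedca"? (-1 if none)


Input: daedca
Character frequencies:
  'a': 2
  'c': 1
  'd': 2
  'e': 1
Scanning left to right for freq == 1:
  Position 0 ('d'): freq=2, skip
  Position 1 ('a'): freq=2, skip
  Position 2 ('e'): unique! => answer = 2

2


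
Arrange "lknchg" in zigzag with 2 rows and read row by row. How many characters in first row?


Zigzag "lknchg" into 2 rows:
Placing characters:
  'l' => row 0
  'k' => row 1
  'n' => row 0
  'c' => row 1
  'h' => row 0
  'g' => row 1
Rows:
  Row 0: "lnh"
  Row 1: "kcg"
First row length: 3

3


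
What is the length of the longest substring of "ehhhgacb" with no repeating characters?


Input: "ehhhgacb"
Sliding window (track last position of each char):
  Position 0 ('e'): window [0,0] length 1 -- new best
  Position 1 ('h'): window [0,1] length 2 -- new best
  Position 2 ('h'): repeat (last at 1), move window start to 2
  Position 2 ('h'): window [2,2] length 1
  Position 3 ('h'): repeat (last at 2), move window start to 3
  Position 3 ('h'): window [3,3] length 1
  Position 4 ('g'): window [3,4] length 2
  Position 5 ('a'): window [3,5] length 3 -- new best
  Position 6 ('c'): window [3,6] length 4 -- new best
  Position 7 ('b'): window [3,7] length 5 -- new best
Longest substring with no repeats: "hgacb" with length 5

5


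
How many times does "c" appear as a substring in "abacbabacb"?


Searching for "c" in "abacbabacb"
Scanning each position:
  Position 0: "a" => no
  Position 1: "b" => no
  Position 2: "a" => no
  Position 3: "c" => MATCH
  Position 4: "b" => no
  Position 5: "a" => no
  Position 6: "b" => no
  Position 7: "a" => no
  Position 8: "c" => MATCH
  Position 9: "b" => no
Total occurrences: 2

2


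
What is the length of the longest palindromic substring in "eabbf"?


Input: "eabbf"
Checking substrings for palindromes:
  [2:4] "bb" (len 2) => palindrome
Longest palindromic substring: "bb" with length 2

2


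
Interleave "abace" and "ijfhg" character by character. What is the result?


Interleaving "abace" and "ijfhg":
  Position 0: 'a' from first, 'i' from second => "ai"
  Position 1: 'b' from first, 'j' from second => "bj"
  Position 2: 'a' from first, 'f' from second => "af"
  Position 3: 'c' from first, 'h' from second => "ch"
  Position 4: 'e' from first, 'g' from second => "eg"
Result: aibjafcheg

aibjafcheg


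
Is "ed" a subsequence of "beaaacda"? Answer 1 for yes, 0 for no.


Check if "ed" is a subsequence of "beaaacda"
Greedy scan:
  Position 0 ('b'): no match needed
  Position 1 ('e'): matches sub[0] = 'e'
  Position 2 ('a'): no match needed
  Position 3 ('a'): no match needed
  Position 4 ('a'): no match needed
  Position 5 ('c'): no match needed
  Position 6 ('d'): matches sub[1] = 'd'
  Position 7 ('a'): no match needed
All 2 characters matched => is a subsequence

1


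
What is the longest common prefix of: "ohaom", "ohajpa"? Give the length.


Words: ohaom, ohajpa
  Position 0: all 'o' => match
  Position 1: all 'h' => match
  Position 2: all 'a' => match
  Position 3: ('o', 'j') => mismatch, stop
LCP = "oha" (length 3)

3


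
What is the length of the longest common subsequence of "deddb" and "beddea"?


LCS of "deddb" and "beddea"
DP table:
           b    e    d    d    e    a
      0    0    0    0    0    0    0
  d   0    0    0    1    1    1    1
  e   0    0    1    1    1    2    2
  d   0    0    1    2    2    2    2
  d   0    0    1    2    3    3    3
  b   0    1    1    2    3    3    3
LCS length = dp[5][6] = 3

3


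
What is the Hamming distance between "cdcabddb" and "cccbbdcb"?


Comparing "cdcabddb" and "cccbbdcb" position by position:
  Position 0: 'c' vs 'c' => same
  Position 1: 'd' vs 'c' => differ
  Position 2: 'c' vs 'c' => same
  Position 3: 'a' vs 'b' => differ
  Position 4: 'b' vs 'b' => same
  Position 5: 'd' vs 'd' => same
  Position 6: 'd' vs 'c' => differ
  Position 7: 'b' vs 'b' => same
Total differences (Hamming distance): 3

3


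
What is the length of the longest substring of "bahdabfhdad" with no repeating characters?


Input: "bahdabfhdad"
Sliding window (track last position of each char):
  Position 0 ('b'): window [0,0] length 1 -- new best
  Position 1 ('a'): window [0,1] length 2 -- new best
  Position 2 ('h'): window [0,2] length 3 -- new best
  Position 3 ('d'): window [0,3] length 4 -- new best
  Position 4 ('a'): repeat (last at 1), move window start to 2
  Position 4 ('a'): window [2,4] length 3
  Position 5 ('b'): window [2,5] length 4
  Position 6 ('f'): window [2,6] length 5 -- new best
  Position 7 ('h'): repeat (last at 2), move window start to 3
  Position 7 ('h'): window [3,7] length 5
  Position 8 ('d'): repeat (last at 3), move window start to 4
  Position 8 ('d'): window [4,8] length 5
  Position 9 ('a'): repeat (last at 4), move window start to 5
  Position 9 ('a'): window [5,9] length 5
  Position 10 ('d'): repeat (last at 8), move window start to 9
  Position 10 ('d'): window [9,10] length 2
Longest substring with no repeats: "hdabf" with length 5

5


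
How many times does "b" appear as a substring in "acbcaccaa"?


Searching for "b" in "acbcaccaa"
Scanning each position:
  Position 0: "a" => no
  Position 1: "c" => no
  Position 2: "b" => MATCH
  Position 3: "c" => no
  Position 4: "a" => no
  Position 5: "c" => no
  Position 6: "c" => no
  Position 7: "a" => no
  Position 8: "a" => no
Total occurrences: 1

1


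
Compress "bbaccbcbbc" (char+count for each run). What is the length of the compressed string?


Input: bbaccbcbbc
Runs:
  'b' x 2 => "b2"
  'a' x 1 => "a1"
  'c' x 2 => "c2"
  'b' x 1 => "b1"
  'c' x 1 => "c1"
  'b' x 2 => "b2"
  'c' x 1 => "c1"
Compressed: "b2a1c2b1c1b2c1"
Compressed length: 14

14


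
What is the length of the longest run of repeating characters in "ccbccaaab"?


Input: "ccbccaaab"
Scanning for longest run:
  Position 1 ('c'): continues run of 'c', length=2
  Position 2 ('b'): new char, reset run to 1
  Position 3 ('c'): new char, reset run to 1
  Position 4 ('c'): continues run of 'c', length=2
  Position 5 ('a'): new char, reset run to 1
  Position 6 ('a'): continues run of 'a', length=2
  Position 7 ('a'): continues run of 'a', length=3
  Position 8 ('b'): new char, reset run to 1
Longest run: 'a' with length 3

3
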